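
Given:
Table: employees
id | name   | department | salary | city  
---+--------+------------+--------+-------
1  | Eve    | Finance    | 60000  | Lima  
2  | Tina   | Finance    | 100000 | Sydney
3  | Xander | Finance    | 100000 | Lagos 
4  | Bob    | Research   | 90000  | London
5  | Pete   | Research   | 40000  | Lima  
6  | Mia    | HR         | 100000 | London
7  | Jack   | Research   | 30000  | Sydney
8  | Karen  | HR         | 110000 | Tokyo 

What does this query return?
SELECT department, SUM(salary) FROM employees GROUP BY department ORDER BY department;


Summing salary within each department:
  Finance: 60000 + 100000 + 100000 = 260000
  HR: 100000 + 110000 = 210000
  Research: 90000 + 40000 + 30000 = 160000


3 groups:
Finance, 260000
HR, 210000
Research, 160000


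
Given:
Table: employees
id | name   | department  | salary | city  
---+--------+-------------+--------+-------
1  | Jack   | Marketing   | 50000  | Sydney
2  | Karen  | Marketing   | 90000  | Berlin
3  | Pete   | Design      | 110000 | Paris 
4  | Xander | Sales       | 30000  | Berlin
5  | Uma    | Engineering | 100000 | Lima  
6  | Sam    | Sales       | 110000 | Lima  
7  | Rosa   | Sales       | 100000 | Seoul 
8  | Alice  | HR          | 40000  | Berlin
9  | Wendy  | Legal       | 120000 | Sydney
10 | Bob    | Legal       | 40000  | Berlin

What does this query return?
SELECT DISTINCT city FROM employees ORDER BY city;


All 'city' values (row order): Sydney, Berlin, Paris, Berlin, Lima, Lima, Seoul, Berlin, Sydney, Berlin
Removing duplicates leaves 5 unique value(s).

5 values:
Berlin
Lima
Paris
Seoul
Sydney


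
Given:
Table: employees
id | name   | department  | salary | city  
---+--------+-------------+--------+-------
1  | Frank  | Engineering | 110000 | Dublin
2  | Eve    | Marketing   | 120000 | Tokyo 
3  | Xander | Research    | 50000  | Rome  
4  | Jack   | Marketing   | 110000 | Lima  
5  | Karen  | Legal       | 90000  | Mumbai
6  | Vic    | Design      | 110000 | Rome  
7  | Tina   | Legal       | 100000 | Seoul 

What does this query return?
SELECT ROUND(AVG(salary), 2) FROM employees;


SUM(salary) = 690000
COUNT = 7
ROUND(AVG, 2) = ROUND(690000 / 7, 2) = 98571.43

98571.43


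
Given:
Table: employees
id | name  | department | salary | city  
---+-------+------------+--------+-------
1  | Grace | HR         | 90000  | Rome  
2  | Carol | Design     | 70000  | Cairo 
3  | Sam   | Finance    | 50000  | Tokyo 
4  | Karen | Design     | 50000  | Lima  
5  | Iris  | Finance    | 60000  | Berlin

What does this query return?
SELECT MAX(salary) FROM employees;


Salaries: 90000, 70000, 50000, 50000, 60000
MAX = 90000

90000


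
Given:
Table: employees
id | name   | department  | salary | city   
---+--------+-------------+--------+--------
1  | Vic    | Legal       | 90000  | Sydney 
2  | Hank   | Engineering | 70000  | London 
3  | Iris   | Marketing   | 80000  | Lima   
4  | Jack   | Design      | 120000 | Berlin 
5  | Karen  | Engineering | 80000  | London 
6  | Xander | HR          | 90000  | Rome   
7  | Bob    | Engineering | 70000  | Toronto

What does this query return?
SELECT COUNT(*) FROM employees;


COUNT(*) counts all rows

7


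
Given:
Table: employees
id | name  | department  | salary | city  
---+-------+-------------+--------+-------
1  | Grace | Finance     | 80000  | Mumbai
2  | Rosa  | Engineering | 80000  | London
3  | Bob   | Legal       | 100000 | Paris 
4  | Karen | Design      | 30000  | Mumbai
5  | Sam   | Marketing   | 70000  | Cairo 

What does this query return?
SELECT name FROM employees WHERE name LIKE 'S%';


LIKE 'S%' matches names starting with 'S'
Matching: 1

1 rows:
Sam


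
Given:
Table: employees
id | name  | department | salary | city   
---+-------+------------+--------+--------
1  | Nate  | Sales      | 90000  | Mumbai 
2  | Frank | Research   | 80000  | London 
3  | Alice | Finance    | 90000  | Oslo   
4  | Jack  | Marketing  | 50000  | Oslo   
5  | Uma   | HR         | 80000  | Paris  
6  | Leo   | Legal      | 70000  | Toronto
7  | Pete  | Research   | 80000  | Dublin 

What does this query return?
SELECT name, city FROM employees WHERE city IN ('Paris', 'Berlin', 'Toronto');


Filtering: city IN ('Paris', 'Berlin', 'Toronto')
Matching: 2 rows

2 rows:
Uma, Paris
Leo, Toronto


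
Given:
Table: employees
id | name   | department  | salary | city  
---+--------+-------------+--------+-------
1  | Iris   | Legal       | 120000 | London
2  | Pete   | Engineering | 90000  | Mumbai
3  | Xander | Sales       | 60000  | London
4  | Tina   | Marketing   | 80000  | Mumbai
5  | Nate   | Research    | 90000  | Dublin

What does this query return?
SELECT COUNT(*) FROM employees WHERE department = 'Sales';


Counting rows where department = 'Sales'
  Xander -> MATCH


1


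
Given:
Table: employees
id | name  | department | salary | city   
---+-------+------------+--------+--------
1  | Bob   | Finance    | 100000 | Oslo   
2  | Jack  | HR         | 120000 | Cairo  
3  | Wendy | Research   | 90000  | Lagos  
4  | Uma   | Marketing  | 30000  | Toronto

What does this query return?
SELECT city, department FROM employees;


Projecting columns: city, department

4 rows:
Oslo, Finance
Cairo, HR
Lagos, Research
Toronto, Marketing


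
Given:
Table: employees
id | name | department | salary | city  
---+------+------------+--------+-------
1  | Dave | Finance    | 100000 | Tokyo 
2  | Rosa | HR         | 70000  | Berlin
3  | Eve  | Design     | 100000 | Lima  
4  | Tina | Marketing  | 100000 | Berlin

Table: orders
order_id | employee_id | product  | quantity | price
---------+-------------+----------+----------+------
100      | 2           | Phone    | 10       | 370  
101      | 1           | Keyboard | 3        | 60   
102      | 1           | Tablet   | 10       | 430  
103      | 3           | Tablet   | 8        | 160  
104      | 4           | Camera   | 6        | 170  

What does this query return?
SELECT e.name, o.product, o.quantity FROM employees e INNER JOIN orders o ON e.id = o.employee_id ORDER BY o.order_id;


Joining employees.id = orders.employee_id:
  employee Rosa (id=2) -> order Phone
  employee Dave (id=1) -> order Keyboard
  employee Dave (id=1) -> order Tablet
  employee Eve (id=3) -> order Tablet
  employee Tina (id=4) -> order Camera


5 rows:
Rosa, Phone, 10
Dave, Keyboard, 3
Dave, Tablet, 10
Eve, Tablet, 8
Tina, Camera, 6


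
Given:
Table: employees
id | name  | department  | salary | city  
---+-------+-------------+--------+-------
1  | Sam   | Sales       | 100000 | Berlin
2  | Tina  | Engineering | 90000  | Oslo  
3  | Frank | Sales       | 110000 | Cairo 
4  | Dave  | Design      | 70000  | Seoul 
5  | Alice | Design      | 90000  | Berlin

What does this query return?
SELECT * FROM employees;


SELECT * returns all 5 rows with all columns

5 rows:
1, Sam, Sales, 100000, Berlin
2, Tina, Engineering, 90000, Oslo
3, Frank, Sales, 110000, Cairo
4, Dave, Design, 70000, Seoul
5, Alice, Design, 90000, Berlin


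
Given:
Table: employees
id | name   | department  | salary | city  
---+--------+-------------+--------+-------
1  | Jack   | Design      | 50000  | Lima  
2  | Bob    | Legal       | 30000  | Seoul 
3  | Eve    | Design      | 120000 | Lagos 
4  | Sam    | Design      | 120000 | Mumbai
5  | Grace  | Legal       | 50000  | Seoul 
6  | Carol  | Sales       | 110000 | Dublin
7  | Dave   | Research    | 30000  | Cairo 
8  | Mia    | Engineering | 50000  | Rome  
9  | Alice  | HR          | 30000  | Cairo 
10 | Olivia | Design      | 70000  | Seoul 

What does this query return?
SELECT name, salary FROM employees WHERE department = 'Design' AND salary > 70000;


Filtering: department = 'Design' AND salary > 70000
Matching: 2 rows

2 rows:
Eve, 120000
Sam, 120000


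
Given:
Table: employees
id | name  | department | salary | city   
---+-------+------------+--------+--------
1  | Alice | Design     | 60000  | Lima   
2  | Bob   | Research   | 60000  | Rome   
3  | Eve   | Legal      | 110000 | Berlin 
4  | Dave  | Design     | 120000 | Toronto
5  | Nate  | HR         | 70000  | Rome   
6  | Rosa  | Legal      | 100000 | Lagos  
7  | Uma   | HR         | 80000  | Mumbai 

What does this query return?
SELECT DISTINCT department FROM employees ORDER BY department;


All 'department' values (row order): Design, Research, Legal, Design, HR, Legal, HR
Removing duplicates leaves 4 unique value(s).

4 values:
Design
HR
Legal
Research


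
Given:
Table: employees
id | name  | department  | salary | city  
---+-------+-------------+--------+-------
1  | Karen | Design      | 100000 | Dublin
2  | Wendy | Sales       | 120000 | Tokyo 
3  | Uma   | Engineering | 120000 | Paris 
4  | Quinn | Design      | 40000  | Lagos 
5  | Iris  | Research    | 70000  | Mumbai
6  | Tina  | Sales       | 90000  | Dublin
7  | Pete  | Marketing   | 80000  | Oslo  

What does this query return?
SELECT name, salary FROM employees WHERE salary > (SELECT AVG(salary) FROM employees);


Subquery: AVG(salary) = 88571.43
Filtering: salary > 88571.43
  Karen (100000) -> MATCH
  Wendy (120000) -> MATCH
  Uma (120000) -> MATCH
  Tina (90000) -> MATCH


4 rows:
Karen, 100000
Wendy, 120000
Uma, 120000
Tina, 90000


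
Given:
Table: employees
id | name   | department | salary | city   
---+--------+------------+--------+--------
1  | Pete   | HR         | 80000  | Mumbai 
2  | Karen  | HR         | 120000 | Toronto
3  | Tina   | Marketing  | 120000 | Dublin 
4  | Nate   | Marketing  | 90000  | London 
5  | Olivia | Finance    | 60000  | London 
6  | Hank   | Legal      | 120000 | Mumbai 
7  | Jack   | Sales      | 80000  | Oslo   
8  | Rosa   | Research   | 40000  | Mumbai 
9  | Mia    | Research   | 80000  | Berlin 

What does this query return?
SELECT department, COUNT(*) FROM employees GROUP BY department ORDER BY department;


Assigning each row to its department group:
  Pete -> HR
  Karen -> HR
  Tina -> Marketing
  Nate -> Marketing
  Olivia -> Finance
  Hank -> Legal
  Jack -> Sales
  Rosa -> Research
  Mia -> Research


6 groups:
Finance, 1
HR, 2
Legal, 1
Marketing, 2
Research, 2
Sales, 1


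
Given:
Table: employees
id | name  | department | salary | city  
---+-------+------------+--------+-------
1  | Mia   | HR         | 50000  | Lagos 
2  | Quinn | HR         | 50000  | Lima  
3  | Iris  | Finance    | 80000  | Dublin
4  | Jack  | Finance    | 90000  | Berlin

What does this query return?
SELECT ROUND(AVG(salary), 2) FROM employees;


SUM(salary) = 270000
COUNT = 4
ROUND(AVG, 2) = ROUND(270000 / 4, 2) = 67500.0

67500.0


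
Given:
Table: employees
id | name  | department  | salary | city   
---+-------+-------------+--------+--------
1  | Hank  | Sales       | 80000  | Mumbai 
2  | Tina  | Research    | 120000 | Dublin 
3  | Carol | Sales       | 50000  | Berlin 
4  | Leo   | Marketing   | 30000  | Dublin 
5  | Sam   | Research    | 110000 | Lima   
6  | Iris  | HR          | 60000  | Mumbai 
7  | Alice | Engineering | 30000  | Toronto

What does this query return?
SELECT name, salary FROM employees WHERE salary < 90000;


Filtering: salary < 90000
Matching: 5 rows

5 rows:
Hank, 80000
Carol, 50000
Leo, 30000
Iris, 60000
Alice, 30000


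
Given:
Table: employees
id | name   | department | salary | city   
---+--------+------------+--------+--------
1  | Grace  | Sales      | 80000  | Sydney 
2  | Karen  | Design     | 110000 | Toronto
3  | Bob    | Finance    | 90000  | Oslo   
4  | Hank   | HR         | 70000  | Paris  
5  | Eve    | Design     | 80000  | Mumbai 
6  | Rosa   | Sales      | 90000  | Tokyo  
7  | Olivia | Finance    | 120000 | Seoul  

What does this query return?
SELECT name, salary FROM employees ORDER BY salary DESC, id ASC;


Sorting by salary DESC, then id ASC for ties

7 rows:
Olivia, 120000
Karen, 110000
Bob, 90000
Rosa, 90000
Grace, 80000
Eve, 80000
Hank, 70000


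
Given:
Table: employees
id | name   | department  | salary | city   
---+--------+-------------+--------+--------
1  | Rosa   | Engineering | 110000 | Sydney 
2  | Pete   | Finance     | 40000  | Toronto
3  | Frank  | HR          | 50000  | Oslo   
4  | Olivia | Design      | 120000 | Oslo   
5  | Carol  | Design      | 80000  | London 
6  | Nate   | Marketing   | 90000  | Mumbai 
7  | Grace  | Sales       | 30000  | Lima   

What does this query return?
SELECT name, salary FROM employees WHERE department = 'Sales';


Filtering: department = 'Sales'
Matching rows: 1

1 rows:
Grace, 30000


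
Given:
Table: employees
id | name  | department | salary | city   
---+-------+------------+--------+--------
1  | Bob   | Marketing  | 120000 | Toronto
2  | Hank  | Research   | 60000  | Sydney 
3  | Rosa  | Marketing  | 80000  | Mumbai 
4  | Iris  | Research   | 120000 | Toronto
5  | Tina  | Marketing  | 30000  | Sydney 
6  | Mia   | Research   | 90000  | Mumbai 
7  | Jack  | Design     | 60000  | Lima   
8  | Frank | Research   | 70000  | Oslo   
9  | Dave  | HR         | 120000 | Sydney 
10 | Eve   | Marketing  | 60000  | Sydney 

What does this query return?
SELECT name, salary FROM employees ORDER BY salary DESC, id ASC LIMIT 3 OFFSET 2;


Sort by salary DESC (id ASC tiebreak), then skip 2 and take 3
Rows 3 through 5

3 rows:
Dave, 120000
Mia, 90000
Rosa, 80000


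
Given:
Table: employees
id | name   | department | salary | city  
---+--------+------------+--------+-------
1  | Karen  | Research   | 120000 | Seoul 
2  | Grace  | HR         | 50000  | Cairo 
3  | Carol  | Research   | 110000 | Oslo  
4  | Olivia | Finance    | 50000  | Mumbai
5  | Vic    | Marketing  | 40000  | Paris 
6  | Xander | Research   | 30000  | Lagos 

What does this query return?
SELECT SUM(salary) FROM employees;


SUM(salary) = 120000 + 50000 + 110000 + 50000 + 40000 + 30000 = 400000

400000


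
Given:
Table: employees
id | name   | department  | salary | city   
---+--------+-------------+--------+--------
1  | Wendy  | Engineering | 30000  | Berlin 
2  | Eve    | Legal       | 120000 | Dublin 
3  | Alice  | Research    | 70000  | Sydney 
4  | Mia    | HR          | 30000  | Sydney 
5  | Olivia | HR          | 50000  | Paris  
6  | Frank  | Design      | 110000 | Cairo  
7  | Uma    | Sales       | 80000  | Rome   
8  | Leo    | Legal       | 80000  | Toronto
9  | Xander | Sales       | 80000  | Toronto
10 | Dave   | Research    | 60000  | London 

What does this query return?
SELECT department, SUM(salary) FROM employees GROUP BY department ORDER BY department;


Summing salary within each department:
  Design: 110000 = 110000
  Engineering: 30000 = 30000
  HR: 30000 + 50000 = 80000
  Legal: 120000 + 80000 = 200000
  Research: 70000 + 60000 = 130000
  Sales: 80000 + 80000 = 160000


6 groups:
Design, 110000
Engineering, 30000
HR, 80000
Legal, 200000
Research, 130000
Sales, 160000


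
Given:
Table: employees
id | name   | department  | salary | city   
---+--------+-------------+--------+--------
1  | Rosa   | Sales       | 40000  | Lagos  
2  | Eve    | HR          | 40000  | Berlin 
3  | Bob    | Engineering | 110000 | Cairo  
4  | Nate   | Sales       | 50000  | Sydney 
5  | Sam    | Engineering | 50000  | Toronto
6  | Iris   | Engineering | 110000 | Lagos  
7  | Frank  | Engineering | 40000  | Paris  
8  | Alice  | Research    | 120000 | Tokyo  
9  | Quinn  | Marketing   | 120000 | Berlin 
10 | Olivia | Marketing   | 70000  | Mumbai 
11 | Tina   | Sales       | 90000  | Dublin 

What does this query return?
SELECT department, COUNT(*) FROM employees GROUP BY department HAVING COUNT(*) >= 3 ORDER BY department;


Groups with count >= 3:
  Engineering: 4 -> PASS
  Sales: 3 -> PASS
  HR: 1 -> filtered out
  Marketing: 2 -> filtered out
  Research: 1 -> filtered out


2 groups:
Engineering, 4
Sales, 3


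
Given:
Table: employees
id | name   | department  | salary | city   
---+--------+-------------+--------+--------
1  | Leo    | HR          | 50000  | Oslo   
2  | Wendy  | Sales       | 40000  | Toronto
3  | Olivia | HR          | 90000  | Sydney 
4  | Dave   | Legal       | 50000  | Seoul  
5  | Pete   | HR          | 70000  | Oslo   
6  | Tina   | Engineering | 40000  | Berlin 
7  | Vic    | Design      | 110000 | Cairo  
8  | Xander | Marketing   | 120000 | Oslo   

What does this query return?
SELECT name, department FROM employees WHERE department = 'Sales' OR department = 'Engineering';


Filtering: department = 'Sales' OR 'Engineering'
Matching: 2 rows

2 rows:
Wendy, Sales
Tina, Engineering


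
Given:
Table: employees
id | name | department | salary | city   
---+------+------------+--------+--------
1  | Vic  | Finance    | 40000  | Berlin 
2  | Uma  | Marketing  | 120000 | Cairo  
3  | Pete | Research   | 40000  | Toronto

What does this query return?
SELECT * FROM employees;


SELECT * returns all 3 rows with all columns

3 rows:
1, Vic, Finance, 40000, Berlin
2, Uma, Marketing, 120000, Cairo
3, Pete, Research, 40000, Toronto


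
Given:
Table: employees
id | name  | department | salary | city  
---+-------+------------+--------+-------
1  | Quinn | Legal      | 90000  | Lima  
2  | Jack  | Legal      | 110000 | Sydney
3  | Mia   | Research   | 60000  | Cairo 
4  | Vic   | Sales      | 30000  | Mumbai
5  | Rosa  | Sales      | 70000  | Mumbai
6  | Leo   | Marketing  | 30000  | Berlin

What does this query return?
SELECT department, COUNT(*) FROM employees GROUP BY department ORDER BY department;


Assigning each row to its department group:
  Quinn -> Legal
  Jack -> Legal
  Mia -> Research
  Vic -> Sales
  Rosa -> Sales
  Leo -> Marketing


4 groups:
Legal, 2
Marketing, 1
Research, 1
Sales, 2


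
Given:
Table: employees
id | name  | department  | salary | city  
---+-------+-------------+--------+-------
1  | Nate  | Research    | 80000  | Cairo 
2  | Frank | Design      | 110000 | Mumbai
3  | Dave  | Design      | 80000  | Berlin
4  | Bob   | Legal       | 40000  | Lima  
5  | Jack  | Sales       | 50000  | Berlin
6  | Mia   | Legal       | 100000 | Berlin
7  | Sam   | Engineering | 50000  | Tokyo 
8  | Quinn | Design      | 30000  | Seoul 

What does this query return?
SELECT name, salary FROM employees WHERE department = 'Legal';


Filtering: department = 'Legal'
Matching rows: 2

2 rows:
Bob, 40000
Mia, 100000


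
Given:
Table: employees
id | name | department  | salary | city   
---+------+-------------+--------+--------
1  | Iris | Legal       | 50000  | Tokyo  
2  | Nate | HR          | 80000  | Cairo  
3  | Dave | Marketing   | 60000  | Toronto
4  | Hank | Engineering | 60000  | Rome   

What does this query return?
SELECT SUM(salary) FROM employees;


SUM(salary) = 50000 + 80000 + 60000 + 60000 = 250000

250000


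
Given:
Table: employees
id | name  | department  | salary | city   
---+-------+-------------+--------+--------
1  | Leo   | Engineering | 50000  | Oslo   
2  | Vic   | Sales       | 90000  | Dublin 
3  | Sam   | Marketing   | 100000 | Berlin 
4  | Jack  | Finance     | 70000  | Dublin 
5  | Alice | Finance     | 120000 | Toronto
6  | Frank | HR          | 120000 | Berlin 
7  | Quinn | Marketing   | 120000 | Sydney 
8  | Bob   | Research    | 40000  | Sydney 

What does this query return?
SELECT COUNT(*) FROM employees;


COUNT(*) counts all rows

8


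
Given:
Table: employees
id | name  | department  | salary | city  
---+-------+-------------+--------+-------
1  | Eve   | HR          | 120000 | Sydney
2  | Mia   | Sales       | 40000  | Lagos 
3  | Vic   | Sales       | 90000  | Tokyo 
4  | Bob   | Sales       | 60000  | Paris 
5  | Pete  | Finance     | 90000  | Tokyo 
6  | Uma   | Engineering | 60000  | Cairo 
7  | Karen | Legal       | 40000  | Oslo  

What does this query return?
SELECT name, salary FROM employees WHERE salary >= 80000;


Filtering: salary >= 80000
Matching: 3 rows

3 rows:
Eve, 120000
Vic, 90000
Pete, 90000


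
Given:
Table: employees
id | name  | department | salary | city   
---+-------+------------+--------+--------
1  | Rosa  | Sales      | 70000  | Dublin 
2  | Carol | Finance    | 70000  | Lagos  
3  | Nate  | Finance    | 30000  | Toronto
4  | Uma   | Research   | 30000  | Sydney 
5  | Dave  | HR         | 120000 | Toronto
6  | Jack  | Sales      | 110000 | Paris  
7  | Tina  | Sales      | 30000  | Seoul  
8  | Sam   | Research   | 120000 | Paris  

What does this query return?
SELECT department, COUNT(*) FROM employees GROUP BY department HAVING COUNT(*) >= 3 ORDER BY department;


Groups with count >= 3:
  Sales: 3 -> PASS
  Finance: 2 -> filtered out
  HR: 1 -> filtered out
  Research: 2 -> filtered out


1 groups:
Sales, 3


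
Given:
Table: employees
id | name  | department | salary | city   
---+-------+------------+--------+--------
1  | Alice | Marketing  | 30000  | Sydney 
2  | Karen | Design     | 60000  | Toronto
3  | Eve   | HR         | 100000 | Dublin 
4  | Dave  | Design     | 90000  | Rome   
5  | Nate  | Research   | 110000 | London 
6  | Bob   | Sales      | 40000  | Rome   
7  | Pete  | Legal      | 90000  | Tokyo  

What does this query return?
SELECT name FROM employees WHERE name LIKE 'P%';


LIKE 'P%' matches names starting with 'P'
Matching: 1

1 rows:
Pete


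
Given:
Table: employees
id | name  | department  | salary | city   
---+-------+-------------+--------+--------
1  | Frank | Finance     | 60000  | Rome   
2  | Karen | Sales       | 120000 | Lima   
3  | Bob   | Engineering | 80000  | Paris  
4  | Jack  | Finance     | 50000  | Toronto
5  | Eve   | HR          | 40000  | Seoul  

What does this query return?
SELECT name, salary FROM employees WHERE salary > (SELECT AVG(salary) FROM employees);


Subquery: AVG(salary) = 70000.0
Filtering: salary > 70000.0
  Karen (120000) -> MATCH
  Bob (80000) -> MATCH


2 rows:
Karen, 120000
Bob, 80000


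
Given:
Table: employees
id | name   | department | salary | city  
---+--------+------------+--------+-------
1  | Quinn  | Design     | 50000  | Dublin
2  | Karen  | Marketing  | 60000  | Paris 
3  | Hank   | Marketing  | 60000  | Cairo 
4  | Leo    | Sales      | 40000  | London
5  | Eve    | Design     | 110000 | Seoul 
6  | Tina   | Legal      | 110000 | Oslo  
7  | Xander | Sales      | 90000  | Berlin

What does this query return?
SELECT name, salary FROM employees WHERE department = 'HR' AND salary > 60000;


Filtering: department = 'HR' AND salary > 60000
Matching: 0 rows

Empty result set (0 rows)


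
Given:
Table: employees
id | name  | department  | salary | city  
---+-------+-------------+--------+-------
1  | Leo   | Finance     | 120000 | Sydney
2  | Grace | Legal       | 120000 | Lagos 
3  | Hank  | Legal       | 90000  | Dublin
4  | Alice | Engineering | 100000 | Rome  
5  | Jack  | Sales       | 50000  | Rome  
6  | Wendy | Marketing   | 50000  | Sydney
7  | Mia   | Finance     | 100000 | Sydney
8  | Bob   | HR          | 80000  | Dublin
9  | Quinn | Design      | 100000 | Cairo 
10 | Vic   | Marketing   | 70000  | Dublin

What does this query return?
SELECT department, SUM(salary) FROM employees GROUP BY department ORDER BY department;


Summing salary within each department:
  Design: 100000 = 100000
  Engineering: 100000 = 100000
  Finance: 120000 + 100000 = 220000
  HR: 80000 = 80000
  Legal: 120000 + 90000 = 210000
  Marketing: 50000 + 70000 = 120000
  Sales: 50000 = 50000


7 groups:
Design, 100000
Engineering, 100000
Finance, 220000
HR, 80000
Legal, 210000
Marketing, 120000
Sales, 50000


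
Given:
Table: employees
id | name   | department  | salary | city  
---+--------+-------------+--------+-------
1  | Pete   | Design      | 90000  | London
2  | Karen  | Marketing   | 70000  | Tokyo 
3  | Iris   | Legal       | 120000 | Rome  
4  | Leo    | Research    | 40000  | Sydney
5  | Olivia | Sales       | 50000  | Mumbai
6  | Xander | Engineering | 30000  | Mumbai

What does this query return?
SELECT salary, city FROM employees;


Projecting columns: salary, city

6 rows:
90000, London
70000, Tokyo
120000, Rome
40000, Sydney
50000, Mumbai
30000, Mumbai


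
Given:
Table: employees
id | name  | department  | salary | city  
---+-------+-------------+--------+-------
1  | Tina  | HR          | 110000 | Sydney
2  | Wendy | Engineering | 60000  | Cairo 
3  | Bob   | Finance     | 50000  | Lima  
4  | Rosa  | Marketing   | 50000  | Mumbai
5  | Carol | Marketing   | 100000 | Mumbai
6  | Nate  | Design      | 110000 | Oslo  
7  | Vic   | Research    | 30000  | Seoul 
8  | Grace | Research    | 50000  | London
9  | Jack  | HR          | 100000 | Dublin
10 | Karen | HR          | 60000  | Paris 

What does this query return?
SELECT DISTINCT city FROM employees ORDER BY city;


All 'city' values (row order): Sydney, Cairo, Lima, Mumbai, Mumbai, Oslo, Seoul, London, Dublin, Paris
Removing duplicates leaves 9 unique value(s).

9 values:
Cairo
Dublin
Lima
London
Mumbai
Oslo
Paris
Seoul
Sydney


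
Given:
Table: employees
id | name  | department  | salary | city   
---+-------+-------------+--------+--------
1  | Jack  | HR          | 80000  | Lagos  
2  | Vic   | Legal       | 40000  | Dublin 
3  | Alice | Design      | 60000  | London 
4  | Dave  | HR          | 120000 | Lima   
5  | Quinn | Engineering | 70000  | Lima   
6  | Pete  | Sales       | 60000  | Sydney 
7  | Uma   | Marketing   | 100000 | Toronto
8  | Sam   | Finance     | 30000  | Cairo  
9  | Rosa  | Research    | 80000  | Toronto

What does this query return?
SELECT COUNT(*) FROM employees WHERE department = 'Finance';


Counting rows where department = 'Finance'
  Sam -> MATCH


1


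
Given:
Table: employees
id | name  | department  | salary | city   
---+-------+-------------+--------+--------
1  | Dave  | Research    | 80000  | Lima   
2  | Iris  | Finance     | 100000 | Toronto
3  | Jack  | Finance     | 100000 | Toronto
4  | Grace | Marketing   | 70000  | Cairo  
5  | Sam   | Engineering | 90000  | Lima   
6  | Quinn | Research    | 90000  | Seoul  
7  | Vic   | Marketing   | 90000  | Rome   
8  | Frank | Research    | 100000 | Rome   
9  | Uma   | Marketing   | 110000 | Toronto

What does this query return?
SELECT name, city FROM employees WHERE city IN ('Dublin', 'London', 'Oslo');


Filtering: city IN ('Dublin', 'London', 'Oslo')
Matching: 0 rows

Empty result set (0 rows)


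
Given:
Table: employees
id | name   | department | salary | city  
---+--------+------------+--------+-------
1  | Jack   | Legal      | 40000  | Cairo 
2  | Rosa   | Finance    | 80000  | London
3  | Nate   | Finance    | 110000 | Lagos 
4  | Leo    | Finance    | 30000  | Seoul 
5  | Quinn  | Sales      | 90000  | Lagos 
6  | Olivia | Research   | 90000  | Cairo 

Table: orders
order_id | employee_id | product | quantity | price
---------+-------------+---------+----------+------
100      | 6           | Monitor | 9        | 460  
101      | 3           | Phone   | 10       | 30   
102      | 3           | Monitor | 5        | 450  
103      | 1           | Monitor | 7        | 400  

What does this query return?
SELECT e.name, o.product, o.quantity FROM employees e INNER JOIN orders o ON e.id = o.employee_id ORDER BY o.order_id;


Joining employees.id = orders.employee_id:
  employee Olivia (id=6) -> order Monitor
  employee Nate (id=3) -> order Phone
  employee Nate (id=3) -> order Monitor
  employee Jack (id=1) -> order Monitor


4 rows:
Olivia, Monitor, 9
Nate, Phone, 10
Nate, Monitor, 5
Jack, Monitor, 7


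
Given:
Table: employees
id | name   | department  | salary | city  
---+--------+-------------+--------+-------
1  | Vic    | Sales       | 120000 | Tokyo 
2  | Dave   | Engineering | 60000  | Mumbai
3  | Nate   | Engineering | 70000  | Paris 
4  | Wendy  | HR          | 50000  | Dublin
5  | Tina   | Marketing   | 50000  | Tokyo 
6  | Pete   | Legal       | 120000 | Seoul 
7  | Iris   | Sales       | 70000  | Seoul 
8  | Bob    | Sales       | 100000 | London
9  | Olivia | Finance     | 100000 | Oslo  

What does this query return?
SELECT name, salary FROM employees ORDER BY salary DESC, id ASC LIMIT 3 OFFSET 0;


Sort by salary DESC (id ASC tiebreak), then skip 0 and take 3
Rows 1 through 3

3 rows:
Vic, 120000
Pete, 120000
Bob, 100000


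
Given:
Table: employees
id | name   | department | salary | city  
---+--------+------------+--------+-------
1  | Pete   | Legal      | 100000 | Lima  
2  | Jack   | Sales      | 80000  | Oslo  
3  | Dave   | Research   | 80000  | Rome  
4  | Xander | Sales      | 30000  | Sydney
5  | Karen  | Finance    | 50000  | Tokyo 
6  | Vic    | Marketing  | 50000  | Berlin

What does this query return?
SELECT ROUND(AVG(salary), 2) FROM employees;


SUM(salary) = 390000
COUNT = 6
ROUND(AVG, 2) = ROUND(390000 / 6, 2) = 65000.0

65000.0


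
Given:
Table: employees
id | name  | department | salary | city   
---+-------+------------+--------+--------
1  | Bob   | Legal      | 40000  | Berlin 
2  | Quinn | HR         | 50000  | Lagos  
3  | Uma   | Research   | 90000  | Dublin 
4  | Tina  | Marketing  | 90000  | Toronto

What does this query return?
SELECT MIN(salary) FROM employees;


Salaries: 40000, 50000, 90000, 90000
MIN = 40000

40000


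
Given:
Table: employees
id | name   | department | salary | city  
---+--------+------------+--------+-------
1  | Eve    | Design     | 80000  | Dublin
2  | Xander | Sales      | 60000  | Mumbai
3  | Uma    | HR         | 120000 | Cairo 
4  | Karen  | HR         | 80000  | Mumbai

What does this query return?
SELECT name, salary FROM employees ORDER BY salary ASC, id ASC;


Sorting by salary ASC, then id ASC for ties

4 rows:
Xander, 60000
Eve, 80000
Karen, 80000
Uma, 120000


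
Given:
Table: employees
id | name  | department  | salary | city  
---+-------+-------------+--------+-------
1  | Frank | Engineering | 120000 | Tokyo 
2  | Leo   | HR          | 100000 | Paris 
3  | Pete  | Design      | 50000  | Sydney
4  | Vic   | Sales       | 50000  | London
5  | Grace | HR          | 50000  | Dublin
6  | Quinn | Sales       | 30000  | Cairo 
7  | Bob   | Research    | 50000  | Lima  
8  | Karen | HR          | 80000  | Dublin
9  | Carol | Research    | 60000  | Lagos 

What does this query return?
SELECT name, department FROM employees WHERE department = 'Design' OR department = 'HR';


Filtering: department = 'Design' OR 'HR'
Matching: 4 rows

4 rows:
Leo, HR
Pete, Design
Grace, HR
Karen, HR


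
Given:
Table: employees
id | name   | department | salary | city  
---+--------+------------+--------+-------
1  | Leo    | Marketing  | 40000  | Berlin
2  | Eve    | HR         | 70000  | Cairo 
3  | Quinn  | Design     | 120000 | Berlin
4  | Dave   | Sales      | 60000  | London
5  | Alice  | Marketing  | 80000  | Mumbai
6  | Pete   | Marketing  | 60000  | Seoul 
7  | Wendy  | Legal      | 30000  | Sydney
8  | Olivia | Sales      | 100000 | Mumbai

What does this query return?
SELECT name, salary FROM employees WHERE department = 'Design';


Filtering: department = 'Design'
Matching rows: 1

1 rows:
Quinn, 120000


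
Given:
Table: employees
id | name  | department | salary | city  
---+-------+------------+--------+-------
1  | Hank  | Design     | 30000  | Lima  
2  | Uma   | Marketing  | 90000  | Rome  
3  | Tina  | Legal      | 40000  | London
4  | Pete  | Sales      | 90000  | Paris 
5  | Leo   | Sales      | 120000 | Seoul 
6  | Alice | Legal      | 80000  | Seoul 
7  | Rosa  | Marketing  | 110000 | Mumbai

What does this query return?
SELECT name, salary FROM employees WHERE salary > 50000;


Filtering: salary > 50000
Matching: 5 rows

5 rows:
Uma, 90000
Pete, 90000
Leo, 120000
Alice, 80000
Rosa, 110000


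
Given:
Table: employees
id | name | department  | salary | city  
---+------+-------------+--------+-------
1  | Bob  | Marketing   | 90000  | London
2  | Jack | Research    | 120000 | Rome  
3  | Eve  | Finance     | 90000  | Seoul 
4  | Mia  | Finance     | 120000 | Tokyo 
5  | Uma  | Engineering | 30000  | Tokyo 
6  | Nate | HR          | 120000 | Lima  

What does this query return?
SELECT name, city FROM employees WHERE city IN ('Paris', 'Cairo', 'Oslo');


Filtering: city IN ('Paris', 'Cairo', 'Oslo')
Matching: 0 rows

Empty result set (0 rows)


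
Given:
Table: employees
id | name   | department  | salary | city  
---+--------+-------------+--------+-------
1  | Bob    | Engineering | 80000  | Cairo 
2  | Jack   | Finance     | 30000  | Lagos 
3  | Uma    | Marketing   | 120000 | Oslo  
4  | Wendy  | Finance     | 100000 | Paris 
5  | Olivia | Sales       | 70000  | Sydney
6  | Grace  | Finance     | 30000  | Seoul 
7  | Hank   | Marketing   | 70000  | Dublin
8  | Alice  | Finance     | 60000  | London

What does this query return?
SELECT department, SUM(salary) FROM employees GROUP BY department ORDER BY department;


Summing salary within each department:
  Engineering: 80000 = 80000
  Finance: 30000 + 100000 + 30000 + 60000 = 220000
  Marketing: 120000 + 70000 = 190000
  Sales: 70000 = 70000


4 groups:
Engineering, 80000
Finance, 220000
Marketing, 190000
Sales, 70000


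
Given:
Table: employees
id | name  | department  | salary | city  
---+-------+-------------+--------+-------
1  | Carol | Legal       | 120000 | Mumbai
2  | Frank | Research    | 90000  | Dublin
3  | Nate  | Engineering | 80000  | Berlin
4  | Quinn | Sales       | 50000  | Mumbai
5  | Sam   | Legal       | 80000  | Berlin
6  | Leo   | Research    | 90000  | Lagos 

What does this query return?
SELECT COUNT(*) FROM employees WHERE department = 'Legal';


Counting rows where department = 'Legal'
  Carol -> MATCH
  Sam -> MATCH


2


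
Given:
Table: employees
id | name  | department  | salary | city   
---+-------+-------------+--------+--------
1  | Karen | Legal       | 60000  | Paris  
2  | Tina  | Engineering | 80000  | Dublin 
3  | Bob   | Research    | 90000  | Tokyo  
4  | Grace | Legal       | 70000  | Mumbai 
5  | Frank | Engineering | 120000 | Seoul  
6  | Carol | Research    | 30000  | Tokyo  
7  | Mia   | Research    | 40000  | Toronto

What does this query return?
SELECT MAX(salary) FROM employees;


Salaries: 60000, 80000, 90000, 70000, 120000, 30000, 40000
MAX = 120000

120000


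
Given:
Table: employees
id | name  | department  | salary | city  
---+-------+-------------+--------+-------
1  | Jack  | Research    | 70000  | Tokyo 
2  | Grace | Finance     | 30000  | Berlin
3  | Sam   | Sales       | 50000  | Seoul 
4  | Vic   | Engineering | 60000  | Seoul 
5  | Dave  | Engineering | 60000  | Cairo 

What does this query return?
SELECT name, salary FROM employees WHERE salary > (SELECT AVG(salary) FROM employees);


Subquery: AVG(salary) = 54000.0
Filtering: salary > 54000.0
  Jack (70000) -> MATCH
  Vic (60000) -> MATCH
  Dave (60000) -> MATCH


3 rows:
Jack, 70000
Vic, 60000
Dave, 60000


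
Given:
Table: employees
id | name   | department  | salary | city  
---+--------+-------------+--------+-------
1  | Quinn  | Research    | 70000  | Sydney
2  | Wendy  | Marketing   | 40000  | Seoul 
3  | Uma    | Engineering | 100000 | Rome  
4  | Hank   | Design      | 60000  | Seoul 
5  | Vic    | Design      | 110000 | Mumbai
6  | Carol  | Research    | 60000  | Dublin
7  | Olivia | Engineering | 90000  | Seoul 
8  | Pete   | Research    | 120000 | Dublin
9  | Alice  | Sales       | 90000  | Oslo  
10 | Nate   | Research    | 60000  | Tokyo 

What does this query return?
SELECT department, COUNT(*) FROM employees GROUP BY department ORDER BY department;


Assigning each row to its department group:
  Quinn -> Research
  Wendy -> Marketing
  Uma -> Engineering
  Hank -> Design
  Vic -> Design
  Carol -> Research
  Olivia -> Engineering
  Pete -> Research
  Alice -> Sales
  Nate -> Research


5 groups:
Design, 2
Engineering, 2
Marketing, 1
Research, 4
Sales, 1


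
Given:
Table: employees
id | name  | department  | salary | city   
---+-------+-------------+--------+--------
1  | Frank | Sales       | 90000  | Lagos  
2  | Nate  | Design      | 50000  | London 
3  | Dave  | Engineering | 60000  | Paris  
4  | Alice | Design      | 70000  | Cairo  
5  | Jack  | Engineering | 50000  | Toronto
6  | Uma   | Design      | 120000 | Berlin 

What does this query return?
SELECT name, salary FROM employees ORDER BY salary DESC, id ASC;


Sorting by salary DESC, then id ASC for ties

6 rows:
Uma, 120000
Frank, 90000
Alice, 70000
Dave, 60000
Nate, 50000
Jack, 50000


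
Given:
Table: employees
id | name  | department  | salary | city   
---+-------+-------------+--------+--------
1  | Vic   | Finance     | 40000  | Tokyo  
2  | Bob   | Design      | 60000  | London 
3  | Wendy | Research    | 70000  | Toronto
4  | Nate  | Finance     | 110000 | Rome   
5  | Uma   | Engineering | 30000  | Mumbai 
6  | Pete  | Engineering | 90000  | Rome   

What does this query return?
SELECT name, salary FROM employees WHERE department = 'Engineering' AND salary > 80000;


Filtering: department = 'Engineering' AND salary > 80000
Matching: 1 rows

1 rows:
Pete, 90000


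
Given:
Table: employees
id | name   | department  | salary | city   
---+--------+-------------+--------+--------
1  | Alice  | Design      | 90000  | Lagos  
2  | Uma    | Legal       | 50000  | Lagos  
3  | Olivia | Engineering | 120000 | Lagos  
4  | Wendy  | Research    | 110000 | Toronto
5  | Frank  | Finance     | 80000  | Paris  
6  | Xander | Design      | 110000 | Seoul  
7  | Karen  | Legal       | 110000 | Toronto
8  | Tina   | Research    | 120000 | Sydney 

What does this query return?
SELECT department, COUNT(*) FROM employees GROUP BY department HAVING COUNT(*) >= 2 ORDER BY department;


Groups with count >= 2:
  Design: 2 -> PASS
  Legal: 2 -> PASS
  Research: 2 -> PASS
  Engineering: 1 -> filtered out
  Finance: 1 -> filtered out


3 groups:
Design, 2
Legal, 2
Research, 2


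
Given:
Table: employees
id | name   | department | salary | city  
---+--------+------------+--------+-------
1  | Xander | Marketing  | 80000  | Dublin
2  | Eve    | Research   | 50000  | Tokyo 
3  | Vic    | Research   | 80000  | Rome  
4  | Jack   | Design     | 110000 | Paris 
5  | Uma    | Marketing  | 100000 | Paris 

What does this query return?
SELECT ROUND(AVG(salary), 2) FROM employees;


SUM(salary) = 420000
COUNT = 5
ROUND(AVG, 2) = ROUND(420000 / 5, 2) = 84000.0

84000.0


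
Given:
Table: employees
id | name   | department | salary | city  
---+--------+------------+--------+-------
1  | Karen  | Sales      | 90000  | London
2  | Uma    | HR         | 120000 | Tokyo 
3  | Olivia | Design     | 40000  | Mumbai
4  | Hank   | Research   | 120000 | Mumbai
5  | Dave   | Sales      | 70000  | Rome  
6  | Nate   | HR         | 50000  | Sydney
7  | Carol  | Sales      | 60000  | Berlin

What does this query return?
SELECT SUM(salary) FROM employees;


SUM(salary) = 90000 + 120000 + 40000 + 120000 + 70000 + 50000 + 60000 = 550000

550000


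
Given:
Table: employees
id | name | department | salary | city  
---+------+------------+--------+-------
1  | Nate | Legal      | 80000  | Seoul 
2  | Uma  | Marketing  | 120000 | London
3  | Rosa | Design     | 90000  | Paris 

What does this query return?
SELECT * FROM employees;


SELECT * returns all 3 rows with all columns

3 rows:
1, Nate, Legal, 80000, Seoul
2, Uma, Marketing, 120000, London
3, Rosa, Design, 90000, Paris


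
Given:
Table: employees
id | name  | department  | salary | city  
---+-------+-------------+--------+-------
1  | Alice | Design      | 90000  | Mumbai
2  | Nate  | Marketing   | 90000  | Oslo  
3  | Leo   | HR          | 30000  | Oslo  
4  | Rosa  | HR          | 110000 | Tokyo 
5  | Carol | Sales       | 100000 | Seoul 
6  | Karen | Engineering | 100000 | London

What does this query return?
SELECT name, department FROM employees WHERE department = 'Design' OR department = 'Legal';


Filtering: department = 'Design' OR 'Legal'
Matching: 1 rows

1 rows:
Alice, Design


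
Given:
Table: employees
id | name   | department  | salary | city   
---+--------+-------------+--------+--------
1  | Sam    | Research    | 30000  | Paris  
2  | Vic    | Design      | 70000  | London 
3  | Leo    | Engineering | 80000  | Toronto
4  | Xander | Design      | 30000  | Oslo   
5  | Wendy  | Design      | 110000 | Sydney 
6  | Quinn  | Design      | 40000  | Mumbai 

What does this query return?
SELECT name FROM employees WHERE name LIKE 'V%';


LIKE 'V%' matches names starting with 'V'
Matching: 1

1 rows:
Vic


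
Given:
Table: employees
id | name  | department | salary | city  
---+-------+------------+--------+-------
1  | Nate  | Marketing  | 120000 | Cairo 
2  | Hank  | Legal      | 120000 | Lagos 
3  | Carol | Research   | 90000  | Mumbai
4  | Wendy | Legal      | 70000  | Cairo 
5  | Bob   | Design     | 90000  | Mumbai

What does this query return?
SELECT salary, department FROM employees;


Projecting columns: salary, department

5 rows:
120000, Marketing
120000, Legal
90000, Research
70000, Legal
90000, Design
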